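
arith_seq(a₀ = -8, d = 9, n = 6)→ [-8, 1, 10, 19, 28, 37]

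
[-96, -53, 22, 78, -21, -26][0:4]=[-96, -53, 22, 78]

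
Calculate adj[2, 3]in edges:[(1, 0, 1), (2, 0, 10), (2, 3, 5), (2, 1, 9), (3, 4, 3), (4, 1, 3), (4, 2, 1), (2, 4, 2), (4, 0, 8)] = 5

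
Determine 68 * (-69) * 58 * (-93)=25308648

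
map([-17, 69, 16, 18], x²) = [289, 4761, 256, 324]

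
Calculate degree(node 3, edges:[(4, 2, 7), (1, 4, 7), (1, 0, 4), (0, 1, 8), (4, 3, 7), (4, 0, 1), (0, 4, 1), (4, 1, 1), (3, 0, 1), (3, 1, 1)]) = incident: (4,3), (3,0), (3,1)
= 3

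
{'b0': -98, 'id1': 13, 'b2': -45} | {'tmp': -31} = {'b0': -98, 'id1': 13, 'b2': -45, 'tmp': -31}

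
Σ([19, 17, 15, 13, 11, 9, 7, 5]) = 19 + 17 + 15 + 13 + 11 + 9 + 7 + 5
= 96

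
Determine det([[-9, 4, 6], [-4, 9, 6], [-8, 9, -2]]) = (1)*(-9)*det([[9, 6], [9, -2]]) + (-1)*(4)*det([[-4, 6], [-8, -2]]) + (1)*(6)*det([[-4, 9], [-8, 9]])
= 648 + -224 + 216
= 640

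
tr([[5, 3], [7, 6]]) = 11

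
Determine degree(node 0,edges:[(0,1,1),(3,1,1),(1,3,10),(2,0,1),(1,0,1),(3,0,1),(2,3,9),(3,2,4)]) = incident: (0,1), (2,0), (1,0), (3,0)
= 4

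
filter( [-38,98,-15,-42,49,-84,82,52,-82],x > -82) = keep x where x > -82: -38✓, 98✓, -15✓, -42✓, 49✓, -84✗, 82✓, 52✓, -82✗
= [-38, 98, -15, -42, 49, 82, 52]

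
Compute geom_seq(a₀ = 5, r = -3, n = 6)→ a_0 = 5*(-3)^0 = 5
a_1 = 5*(-3)^1 = -15
a_2 = 5*(-3)^2 = 45
...
= [5, -15, 45, -135, 405, -1215]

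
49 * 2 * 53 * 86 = 446684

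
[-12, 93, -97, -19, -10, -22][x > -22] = keep x where x > -22: -12✓, 93✓, -97✗, -19✓, -10✓, -22✗
= [-12, 93, -19, -10]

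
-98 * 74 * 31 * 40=-8992480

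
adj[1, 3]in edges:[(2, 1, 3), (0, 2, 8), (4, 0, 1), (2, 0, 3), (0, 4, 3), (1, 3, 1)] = 1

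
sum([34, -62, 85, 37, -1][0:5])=slice → [34, -62, 85, 37, -1]
34 + (-62) + 85 + 37 + (-1)
= 93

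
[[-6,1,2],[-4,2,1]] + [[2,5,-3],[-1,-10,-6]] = [[-4, 6, -1], [-5, -8, -5]]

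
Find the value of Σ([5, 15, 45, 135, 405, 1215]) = 1820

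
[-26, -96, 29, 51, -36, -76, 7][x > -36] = [-26, 29, 51, 7]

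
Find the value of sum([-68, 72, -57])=(-68) + 72 + (-57)
= -53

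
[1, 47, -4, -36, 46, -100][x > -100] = [1, 47, -4, -36, 46]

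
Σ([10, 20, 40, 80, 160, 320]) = 10 + 20 + 40 + 80 + 160 + 320
= 630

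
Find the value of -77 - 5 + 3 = -79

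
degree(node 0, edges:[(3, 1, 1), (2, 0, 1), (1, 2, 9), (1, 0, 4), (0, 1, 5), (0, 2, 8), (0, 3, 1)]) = 5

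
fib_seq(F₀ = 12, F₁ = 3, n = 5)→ [12, 3, 15, 18, 33]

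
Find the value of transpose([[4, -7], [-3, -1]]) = [[4, -3], [-7, -1]]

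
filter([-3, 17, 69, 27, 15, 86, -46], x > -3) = keep x where x > -3: -3✗, 17✓, 69✓, 27✓, 15✓, 86✓, -46✗
= [17, 69, 27, 15, 86]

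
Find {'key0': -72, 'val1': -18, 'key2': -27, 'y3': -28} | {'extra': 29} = {'key0': -72, 'val1': -18, 'key2': -27, 'y3': -28, 'extra': 29}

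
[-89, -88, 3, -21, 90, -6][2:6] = [3, -21, 90, -6]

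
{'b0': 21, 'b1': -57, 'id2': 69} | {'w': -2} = {'b0': 21, 'b1': -57, 'id2': 69, 'w': -2}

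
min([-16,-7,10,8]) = -16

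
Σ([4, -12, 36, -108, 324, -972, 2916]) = 2188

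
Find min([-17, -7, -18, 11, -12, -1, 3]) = -18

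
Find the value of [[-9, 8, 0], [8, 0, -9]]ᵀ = [[-9, 8], [8, 0], [0, -9]]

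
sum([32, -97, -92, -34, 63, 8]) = 32 + (-97) + (-92) + (-34) + 63 + 8
= -120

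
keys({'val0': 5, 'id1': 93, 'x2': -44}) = ['val0', 'id1', 'x2']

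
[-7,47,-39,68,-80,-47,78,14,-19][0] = -7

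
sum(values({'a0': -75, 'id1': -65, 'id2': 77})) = -63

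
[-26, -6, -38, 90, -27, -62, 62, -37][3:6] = [90, -27, -62]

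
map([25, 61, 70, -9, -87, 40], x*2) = 25*2=50, 61*2=122, 70*2=140, -9*2=-18, -87*2=-174, 40*2=80
= [50, 122, 140, -18, -174, 80]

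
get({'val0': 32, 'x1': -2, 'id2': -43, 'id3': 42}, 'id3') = 42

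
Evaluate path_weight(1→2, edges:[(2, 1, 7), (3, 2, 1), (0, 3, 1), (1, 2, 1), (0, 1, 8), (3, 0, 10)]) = w(1→2)=1
= 1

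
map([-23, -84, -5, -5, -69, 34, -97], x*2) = -23*2=-46, -84*2=-168, -5*2=-10, -5*2=-10, -69*2=-138, 34*2=68, -97*2=-194
= [-46, -168, -10, -10, -138, 68, -194]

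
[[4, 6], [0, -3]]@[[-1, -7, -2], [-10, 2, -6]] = C[0][0] = (4)*(-1) + (6)*(-10) = -64
C[0][1] = (4)*(-7) + (6)*(2) = -16
C[0][2] = (4)*(-2) + (6)*(-6) = -44
C[1][0] = (0)*(-1) + (-3)*(-10) = 30
C[1][1] = (0)*(-7) + (-3)*(2) = -6
C[1][2] = (0)*(-2) + (-3)*(-6) = 18
= [[-64, -16, -44], [30, -6, 18]]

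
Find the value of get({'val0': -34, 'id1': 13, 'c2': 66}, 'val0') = -34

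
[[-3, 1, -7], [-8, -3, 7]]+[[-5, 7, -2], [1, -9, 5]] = [[-8, 8, -9], [-7, -12, 12]]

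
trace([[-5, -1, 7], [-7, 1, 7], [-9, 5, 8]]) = 4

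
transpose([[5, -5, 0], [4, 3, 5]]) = [[5, 4], [-5, 3], [0, 5]]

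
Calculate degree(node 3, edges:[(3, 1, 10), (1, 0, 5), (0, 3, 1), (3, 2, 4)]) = incident: (3,1), (0,3), (3,2)
= 3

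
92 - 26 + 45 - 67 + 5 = 49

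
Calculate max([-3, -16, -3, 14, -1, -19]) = 14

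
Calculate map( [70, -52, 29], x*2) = 70*2=140, -52*2=-104, 29*2=58
= [140, -104, 58]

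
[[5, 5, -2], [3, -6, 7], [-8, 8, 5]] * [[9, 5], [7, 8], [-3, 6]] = [[86, 53], [-36, 9], [-31, 54]]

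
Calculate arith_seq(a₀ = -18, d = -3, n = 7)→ [-18, -21, -24, -27, -30, -33, -36]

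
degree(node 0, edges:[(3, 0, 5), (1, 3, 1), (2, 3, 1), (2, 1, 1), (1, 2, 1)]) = incident: (3,0)
= 1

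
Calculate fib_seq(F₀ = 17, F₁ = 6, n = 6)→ [17, 6, 23, 29, 52, 81]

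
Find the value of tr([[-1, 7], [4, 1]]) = 0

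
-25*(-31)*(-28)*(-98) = 2126600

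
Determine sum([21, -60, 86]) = 47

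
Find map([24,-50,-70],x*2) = 24*2=48, -50*2=-100, -70*2=-140
= [48, -100, -140]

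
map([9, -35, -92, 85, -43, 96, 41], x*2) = [18, -70, -184, 170, -86, 192, 82]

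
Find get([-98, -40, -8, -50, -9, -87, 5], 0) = -98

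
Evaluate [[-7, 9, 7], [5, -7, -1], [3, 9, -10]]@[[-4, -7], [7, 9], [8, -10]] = [[147, 60], [-77, -88], [-29, 160]]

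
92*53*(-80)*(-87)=33936960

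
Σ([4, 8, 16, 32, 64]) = 124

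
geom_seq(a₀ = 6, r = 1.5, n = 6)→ a_0 = 6*1.5^0 = 6.0
a_1 = 6*1.5^1 = 9.0
a_2 = 6*1.5^2 = 13.5
...
= [6.0, 9.0, 13.5, 20.25, 30.375, 45.5625]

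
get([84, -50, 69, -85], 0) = 84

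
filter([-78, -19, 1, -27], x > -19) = keep x where x > -19: -78✗, -19✗, 1✓, -27✗
= [1]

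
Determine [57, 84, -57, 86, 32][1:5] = [84, -57, 86, 32]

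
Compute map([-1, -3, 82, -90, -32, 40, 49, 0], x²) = (-1)²=1, (-3)²=9, (82)²=6724, (-90)²=8100, (-32)²=1024, (40)²=1600, (49)²=2401, (0)²=0
= [1, 9, 6724, 8100, 1024, 1600, 2401, 0]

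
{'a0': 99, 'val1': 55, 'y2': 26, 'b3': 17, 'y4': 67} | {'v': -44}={'a0': 99, 'val1': 55, 'y2': 26, 'b3': 17, 'y4': 67, 'v': -44}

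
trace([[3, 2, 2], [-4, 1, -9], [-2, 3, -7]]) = -3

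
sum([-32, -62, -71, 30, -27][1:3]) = -133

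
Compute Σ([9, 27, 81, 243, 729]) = 9 + 27 + 81 + 243 + 729
= 1089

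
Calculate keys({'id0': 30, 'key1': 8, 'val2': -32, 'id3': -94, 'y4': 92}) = ['id0', 'key1', 'val2', 'id3', 'y4']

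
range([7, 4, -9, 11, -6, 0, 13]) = 22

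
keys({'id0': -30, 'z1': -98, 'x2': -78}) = ['id0', 'z1', 'x2']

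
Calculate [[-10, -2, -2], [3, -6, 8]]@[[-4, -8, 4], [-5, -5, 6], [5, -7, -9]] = [[40, 104, -34], [58, -50, -96]]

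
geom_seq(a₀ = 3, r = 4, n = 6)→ [3, 12, 48, 192, 768, 3072]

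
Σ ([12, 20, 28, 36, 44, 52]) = 192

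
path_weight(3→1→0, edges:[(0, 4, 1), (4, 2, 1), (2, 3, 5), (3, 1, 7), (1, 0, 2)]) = 9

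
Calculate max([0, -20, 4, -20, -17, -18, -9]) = 4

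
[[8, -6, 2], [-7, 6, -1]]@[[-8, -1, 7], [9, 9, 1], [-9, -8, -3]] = [[-136, -78, 44], [119, 69, -40]]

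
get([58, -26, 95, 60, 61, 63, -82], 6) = -82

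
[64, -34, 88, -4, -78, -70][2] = 88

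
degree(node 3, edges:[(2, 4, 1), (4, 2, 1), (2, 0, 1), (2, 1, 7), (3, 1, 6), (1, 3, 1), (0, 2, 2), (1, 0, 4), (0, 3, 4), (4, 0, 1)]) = 3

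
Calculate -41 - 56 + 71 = -26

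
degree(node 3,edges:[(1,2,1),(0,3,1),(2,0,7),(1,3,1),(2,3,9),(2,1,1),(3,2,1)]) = 4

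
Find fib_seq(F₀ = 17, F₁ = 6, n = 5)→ [17, 6, 23, 29, 52]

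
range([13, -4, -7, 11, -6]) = 20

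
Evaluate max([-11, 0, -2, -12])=0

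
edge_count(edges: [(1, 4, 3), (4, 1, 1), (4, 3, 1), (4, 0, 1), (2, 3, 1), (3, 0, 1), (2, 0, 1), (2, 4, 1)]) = 8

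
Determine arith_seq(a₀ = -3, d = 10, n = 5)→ [-3, 7, 17, 27, 37]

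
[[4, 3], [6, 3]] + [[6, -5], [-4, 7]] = [[10, -2], [2, 10]]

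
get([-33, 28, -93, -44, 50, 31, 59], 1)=28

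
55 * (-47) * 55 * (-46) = 6540050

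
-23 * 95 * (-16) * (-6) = -209760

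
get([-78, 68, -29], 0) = -78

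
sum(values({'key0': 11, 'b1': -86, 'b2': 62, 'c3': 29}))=16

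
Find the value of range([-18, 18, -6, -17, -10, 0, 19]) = 37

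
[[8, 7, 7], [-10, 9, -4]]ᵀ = [[8, -10], [7, 9], [7, -4]]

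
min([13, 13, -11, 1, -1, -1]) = -11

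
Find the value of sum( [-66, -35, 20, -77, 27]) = -131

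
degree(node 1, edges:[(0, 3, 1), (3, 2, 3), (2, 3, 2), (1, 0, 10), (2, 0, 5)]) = 1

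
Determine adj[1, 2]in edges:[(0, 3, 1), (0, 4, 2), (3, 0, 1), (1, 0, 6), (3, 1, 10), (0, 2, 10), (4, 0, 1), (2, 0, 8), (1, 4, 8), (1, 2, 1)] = 1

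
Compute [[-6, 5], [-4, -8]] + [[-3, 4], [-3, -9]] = [[-9, 9], [-7, -17]]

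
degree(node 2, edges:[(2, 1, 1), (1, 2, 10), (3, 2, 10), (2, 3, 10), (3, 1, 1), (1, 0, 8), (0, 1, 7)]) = 4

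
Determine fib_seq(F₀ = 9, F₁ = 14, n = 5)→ [9, 14, 23, 37, 60]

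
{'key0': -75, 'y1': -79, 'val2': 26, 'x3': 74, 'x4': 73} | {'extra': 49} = {'key0': -75, 'y1': -79, 'val2': 26, 'x3': 74, 'x4': 73, 'extra': 49}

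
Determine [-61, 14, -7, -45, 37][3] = -45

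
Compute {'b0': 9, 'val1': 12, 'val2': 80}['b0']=9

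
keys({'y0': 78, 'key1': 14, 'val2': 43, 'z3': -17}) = ['y0', 'key1', 'val2', 'z3']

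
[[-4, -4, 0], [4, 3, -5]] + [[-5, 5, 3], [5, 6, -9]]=[[-9, 1, 3], [9, 9, -14]]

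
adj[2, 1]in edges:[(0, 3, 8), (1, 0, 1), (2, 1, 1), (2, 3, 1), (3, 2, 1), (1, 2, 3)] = 1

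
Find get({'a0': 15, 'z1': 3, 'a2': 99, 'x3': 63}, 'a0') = 15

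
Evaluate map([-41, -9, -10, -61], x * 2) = [-82, -18, -20, -122]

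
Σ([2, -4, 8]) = 6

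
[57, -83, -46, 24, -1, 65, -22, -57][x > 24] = keep x where x > 24: 57✓, -83✗, -46✗, 24✗, -1✗, 65✓, -22✗, -57✗
= [57, 65]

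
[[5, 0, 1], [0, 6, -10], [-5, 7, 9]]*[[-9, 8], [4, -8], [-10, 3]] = C[0][0] = (5)*(-9) + (0)*(4) + (1)*(-10) = -55
C[0][1] = (5)*(8) + (0)*(-8) + (1)*(3) = 43
C[1][0] = (0)*(-9) + (6)*(4) + (-10)*(-10) = 124
C[1][1] = (0)*(8) + (6)*(-8) + (-10)*(3) = -78
C[2][0] = (-5)*(-9) + (7)*(4) + (9)*(-10) = -17
C[2][1] = (-5)*(8) + (7)*(-8) + (9)*(3) = -69
= [[-55, 43], [124, -78], [-17, -69]]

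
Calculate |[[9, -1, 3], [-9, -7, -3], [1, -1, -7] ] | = 528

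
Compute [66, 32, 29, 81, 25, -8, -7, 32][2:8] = [29, 81, 25, -8, -7, 32]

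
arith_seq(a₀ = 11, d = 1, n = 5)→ [11, 12, 13, 14, 15]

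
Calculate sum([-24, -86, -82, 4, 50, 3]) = -135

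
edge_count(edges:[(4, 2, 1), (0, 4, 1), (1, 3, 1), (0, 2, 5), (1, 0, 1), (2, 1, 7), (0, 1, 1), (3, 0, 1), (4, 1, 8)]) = 9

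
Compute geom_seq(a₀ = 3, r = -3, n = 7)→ a_0 = 3*(-3)^0 = 3
a_1 = 3*(-3)^1 = -9
a_2 = 3*(-3)^2 = 27
...
= [3, -9, 27, -81, 243, -729, 2187]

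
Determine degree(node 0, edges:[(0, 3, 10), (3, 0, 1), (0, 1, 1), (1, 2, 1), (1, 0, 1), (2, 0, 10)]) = 5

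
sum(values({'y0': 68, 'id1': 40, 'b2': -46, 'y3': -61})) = 68 + 40 + (-46) + (-61)
= 1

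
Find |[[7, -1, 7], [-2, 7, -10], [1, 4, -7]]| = (1)*(7)*det([[7, -10], [4, -7]]) + (-1)*(-1)*det([[-2, -10], [1, -7]]) + (1)*(7)*det([[-2, 7], [1, 4]])
= -63 + 24 + -105
= -144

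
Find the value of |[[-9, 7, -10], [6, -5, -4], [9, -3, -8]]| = (1)*(-9)*det([[-5, -4], [-3, -8]]) + (-1)*(7)*det([[6, -4], [9, -8]]) + (1)*(-10)*det([[6, -5], [9, -3]])
= -252 + 84 + -270
= -438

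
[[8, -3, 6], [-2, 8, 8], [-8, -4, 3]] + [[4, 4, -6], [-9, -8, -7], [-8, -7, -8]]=[[12, 1, 0], [-11, 0, 1], [-16, -11, -5]]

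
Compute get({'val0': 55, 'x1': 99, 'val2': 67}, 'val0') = 55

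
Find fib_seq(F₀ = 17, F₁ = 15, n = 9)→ [17, 15, 32, 47, 79, 126, 205, 331, 536]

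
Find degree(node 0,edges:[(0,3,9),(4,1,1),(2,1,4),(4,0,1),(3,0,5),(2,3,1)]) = 3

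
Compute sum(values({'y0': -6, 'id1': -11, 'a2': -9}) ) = (-6) + (-11) + (-9)
= -26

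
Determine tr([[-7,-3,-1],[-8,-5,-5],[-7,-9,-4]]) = -16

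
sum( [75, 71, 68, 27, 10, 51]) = 75 + 71 + 68 + 27 + 10 + 51
= 302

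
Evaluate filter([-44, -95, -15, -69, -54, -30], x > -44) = keep x where x > -44: -44✗, -95✗, -15✓, -69✗, -54✗, -30✓
= [-15, -30]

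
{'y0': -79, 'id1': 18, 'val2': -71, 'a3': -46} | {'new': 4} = {'y0': -79, 'id1': 18, 'val2': -71, 'a3': -46, 'new': 4}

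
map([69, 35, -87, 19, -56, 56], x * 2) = 69*2=138, 35*2=70, -87*2=-174, 19*2=38, -56*2=-112, 56*2=112
= [138, 70, -174, 38, -112, 112]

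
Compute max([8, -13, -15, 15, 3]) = 15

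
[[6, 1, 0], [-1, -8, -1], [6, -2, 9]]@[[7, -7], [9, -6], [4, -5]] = [[51, -48], [-83, 60], [60, -75]]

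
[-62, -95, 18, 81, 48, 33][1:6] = [-95, 18, 81, 48, 33]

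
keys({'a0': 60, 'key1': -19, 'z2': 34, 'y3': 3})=['a0', 'key1', 'z2', 'y3']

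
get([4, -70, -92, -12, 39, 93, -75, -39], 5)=93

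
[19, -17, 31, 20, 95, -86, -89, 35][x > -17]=keep x where x > -17: 19✓, -17✗, 31✓, 20✓, 95✓, -86✗, -89✗, 35✓
= [19, 31, 20, 95, 35]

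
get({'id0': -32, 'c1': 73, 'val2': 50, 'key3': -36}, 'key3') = -36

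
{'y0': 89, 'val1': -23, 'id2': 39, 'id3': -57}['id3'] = -57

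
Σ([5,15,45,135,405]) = 605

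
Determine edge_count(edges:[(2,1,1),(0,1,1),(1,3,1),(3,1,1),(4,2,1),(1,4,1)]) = 6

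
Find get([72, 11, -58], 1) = 11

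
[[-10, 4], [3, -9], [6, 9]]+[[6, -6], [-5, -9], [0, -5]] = [[-4, -2], [-2, -18], [6, 4]]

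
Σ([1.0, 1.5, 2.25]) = 1.0 + 1.5 + 2.25
= 4.75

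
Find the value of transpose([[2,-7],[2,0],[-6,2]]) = [[2, 2, -6], [-7, 0, 2]]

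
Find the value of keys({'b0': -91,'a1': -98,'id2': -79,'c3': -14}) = ['b0', 'a1', 'id2', 'c3']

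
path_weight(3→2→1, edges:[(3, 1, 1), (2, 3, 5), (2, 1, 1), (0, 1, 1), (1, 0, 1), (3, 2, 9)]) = w(3→2)=9 + w(2→1)=1
= 10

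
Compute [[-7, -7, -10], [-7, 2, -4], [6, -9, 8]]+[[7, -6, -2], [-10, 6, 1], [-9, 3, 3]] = [[0, -13, -12], [-17, 8, -3], [-3, -6, 11]]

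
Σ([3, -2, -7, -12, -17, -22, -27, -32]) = 3 + (-2) + (-7) + (-12) + (-17) + (-22) + (-27) + (-32)
= -116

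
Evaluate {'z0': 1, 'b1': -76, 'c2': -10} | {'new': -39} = {'z0': 1, 'b1': -76, 'c2': -10, 'new': -39}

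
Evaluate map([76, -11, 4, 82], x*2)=76*2=152, -11*2=-22, 4*2=8, 82*2=164
= [152, -22, 8, 164]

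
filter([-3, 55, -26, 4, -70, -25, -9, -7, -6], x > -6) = [-3, 55, 4]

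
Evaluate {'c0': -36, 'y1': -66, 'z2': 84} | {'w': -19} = {'c0': -36, 'y1': -66, 'z2': 84, 'w': -19}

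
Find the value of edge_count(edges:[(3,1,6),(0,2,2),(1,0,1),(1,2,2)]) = 4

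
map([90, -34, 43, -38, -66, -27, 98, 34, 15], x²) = (90)²=8100, (-34)²=1156, (43)²=1849, (-38)²=1444, (-66)²=4356, (-27)²=729, (98)²=9604, (34)²=1156, (15)²=225
= [8100, 1156, 1849, 1444, 4356, 729, 9604, 1156, 225]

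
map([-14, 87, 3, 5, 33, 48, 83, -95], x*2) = [-28, 174, 6, 10, 66, 96, 166, -190]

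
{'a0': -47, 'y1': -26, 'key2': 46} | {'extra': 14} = {'a0': -47, 'y1': -26, 'key2': 46, 'extra': 14}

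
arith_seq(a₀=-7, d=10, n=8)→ a_0 = -7 + 0*10 = -7
a_1 = -7 + 1*10 = 3
a_2 = -7 + 2*10 = 13
...
= [-7, 3, 13, 23, 33, 43, 53, 63]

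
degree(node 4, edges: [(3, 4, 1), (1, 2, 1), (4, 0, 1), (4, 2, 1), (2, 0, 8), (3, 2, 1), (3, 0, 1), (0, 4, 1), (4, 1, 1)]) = 5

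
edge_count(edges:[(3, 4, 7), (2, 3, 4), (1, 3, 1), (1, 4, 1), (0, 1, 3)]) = 5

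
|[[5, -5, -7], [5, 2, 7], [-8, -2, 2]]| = (1)*(5)*det([[2, 7], [-2, 2]]) + (-1)*(-5)*det([[5, 7], [-8, 2]]) + (1)*(-7)*det([[5, 2], [-8, -2]])
= 90 + 330 + -42
= 378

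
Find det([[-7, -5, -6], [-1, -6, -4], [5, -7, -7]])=-185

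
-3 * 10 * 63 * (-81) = 153090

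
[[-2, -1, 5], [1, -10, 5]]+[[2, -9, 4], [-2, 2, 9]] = [[0, -10, 9], [-1, -8, 14]]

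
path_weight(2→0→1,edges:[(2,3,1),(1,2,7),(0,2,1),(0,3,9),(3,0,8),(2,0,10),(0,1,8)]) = w(2→0)=10 + w(0→1)=8
= 18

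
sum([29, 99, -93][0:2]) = slice → [29, 99]
29 + 99
= 128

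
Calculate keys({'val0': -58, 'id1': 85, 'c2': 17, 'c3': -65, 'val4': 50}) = ['val0', 'id1', 'c2', 'c3', 'val4']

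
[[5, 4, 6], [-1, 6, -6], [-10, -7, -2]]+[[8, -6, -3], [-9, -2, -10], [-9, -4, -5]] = [[13, -2, 3], [-10, 4, -16], [-19, -11, -7]]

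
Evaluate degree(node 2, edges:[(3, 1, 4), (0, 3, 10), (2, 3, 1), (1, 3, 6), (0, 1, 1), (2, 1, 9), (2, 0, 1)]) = incident: (2,3), (2,1), (2,0)
= 3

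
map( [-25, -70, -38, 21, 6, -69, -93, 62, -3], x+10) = -25+10=-15, -70+10=-60, -38+10=-28, 21+10=31, 6+10=16, -69+10=-59, -93+10=-83, 62+10=72, -3+10=7
= [-15, -60, -28, 31, 16, -59, -83, 72, 7]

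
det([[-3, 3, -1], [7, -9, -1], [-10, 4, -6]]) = (1)*(-3)*det([[-9, -1], [4, -6]]) + (-1)*(3)*det([[7, -1], [-10, -6]]) + (1)*(-1)*det([[7, -9], [-10, 4]])
= -174 + 156 + 62
= 44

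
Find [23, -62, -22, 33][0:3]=[23, -62, -22]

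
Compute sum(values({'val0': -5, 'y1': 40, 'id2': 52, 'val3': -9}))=78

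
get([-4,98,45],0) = -4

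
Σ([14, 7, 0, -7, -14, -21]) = 14 + 7 + 0 + (-7) + (-14) + (-21)
= -21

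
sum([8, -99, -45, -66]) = 8 + (-99) + (-45) + (-66)
= -202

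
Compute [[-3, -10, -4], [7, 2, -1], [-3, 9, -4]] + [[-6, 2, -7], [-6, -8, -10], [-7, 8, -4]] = [[-9, -8, -11], [1, -6, -11], [-10, 17, -8]]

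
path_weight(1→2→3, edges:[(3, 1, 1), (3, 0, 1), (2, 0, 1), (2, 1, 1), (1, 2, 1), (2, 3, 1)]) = w(1→2)=1 + w(2→3)=1
= 2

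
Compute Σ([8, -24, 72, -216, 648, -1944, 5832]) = 4376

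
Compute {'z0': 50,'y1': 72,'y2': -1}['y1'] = 72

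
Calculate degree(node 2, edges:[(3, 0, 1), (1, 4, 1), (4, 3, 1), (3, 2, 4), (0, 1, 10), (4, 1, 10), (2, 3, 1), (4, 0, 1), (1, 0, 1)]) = incident: (3,2), (2,3)
= 2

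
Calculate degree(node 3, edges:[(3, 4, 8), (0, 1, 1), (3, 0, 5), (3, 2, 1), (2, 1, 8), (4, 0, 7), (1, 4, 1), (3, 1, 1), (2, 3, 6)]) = incident: (3,4), (3,0), (3,2), (3,1), (2,3)
= 5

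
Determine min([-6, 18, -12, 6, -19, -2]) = -19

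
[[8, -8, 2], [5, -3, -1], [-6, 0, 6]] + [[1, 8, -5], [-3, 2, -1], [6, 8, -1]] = [[9, 0, -3], [2, -1, -2], [0, 8, 5]]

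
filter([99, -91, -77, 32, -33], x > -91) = keep x where x > -91: 99✓, -91✗, -77✓, 32✓, -33✓
= [99, -77, 32, -33]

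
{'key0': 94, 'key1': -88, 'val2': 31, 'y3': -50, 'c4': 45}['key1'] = -88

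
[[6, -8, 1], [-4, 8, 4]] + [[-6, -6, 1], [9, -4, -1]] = [[0, -14, 2], [5, 4, 3]]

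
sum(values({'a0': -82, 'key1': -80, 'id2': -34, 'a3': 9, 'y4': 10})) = (-82) + (-80) + (-34) + 9 + 10
= -177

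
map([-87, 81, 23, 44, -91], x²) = (-87)²=7569, (81)²=6561, (23)²=529, (44)²=1936, (-91)²=8281
= [7569, 6561, 529, 1936, 8281]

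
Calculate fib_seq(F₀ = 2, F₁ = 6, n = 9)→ F_2 = F_1 + F_0 = 8
F_3 = F_2 + F_1 = 14
F_4 = F_3 + F_2 = 22
...
= [2, 6, 8, 14, 22, 36, 58, 94, 152]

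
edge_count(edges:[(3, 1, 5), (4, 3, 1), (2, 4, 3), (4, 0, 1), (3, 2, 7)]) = 5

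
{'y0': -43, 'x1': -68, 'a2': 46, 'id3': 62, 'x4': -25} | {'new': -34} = {'y0': -43, 'x1': -68, 'a2': 46, 'id3': 62, 'x4': -25, 'new': -34}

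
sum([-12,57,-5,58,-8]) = (-12) + 57 + (-5) + 58 + (-8)
= 90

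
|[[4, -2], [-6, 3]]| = (4)*(3) - (-2)*(-6)
= 0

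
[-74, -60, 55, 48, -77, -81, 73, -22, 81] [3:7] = [48, -77, -81, 73]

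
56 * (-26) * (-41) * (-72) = -4298112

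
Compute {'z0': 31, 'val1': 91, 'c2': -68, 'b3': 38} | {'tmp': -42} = {'z0': 31, 'val1': 91, 'c2': -68, 'b3': 38, 'tmp': -42}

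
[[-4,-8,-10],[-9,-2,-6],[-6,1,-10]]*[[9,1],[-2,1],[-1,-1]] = [[-10, -2], [-71, -5], [-46, 5]]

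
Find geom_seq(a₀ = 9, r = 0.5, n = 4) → a_0 = 9*0.5^0 = 9.0
a_1 = 9*0.5^1 = 4.5
a_2 = 9*0.5^2 = 2.25
...
= [9.0, 4.5, 2.25, 1.125]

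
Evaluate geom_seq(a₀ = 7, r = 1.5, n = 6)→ a_0 = 7*1.5^0 = 7.0
a_1 = 7*1.5^1 = 10.5
a_2 = 7*1.5^2 = 15.75
...
= [7.0, 10.5, 15.75, 23.625, 35.4375, 53.15625]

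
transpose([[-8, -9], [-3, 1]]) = [[-8, -3], [-9, 1]]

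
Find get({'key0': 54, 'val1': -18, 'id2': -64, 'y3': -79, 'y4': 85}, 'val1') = -18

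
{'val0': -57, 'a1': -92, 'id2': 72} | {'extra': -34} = {'val0': -57, 'a1': -92, 'id2': 72, 'extra': -34}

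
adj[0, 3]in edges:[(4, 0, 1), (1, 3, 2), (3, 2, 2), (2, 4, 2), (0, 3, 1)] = 1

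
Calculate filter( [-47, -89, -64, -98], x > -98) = keep x where x > -98: -47✓, -89✓, -64✓, -98✗
= [-47, -89, -64]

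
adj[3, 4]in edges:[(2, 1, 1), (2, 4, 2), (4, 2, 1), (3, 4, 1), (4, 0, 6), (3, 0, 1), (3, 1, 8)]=1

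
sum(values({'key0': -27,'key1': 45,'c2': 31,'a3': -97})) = (-27) + 45 + 31 + (-97)
= -48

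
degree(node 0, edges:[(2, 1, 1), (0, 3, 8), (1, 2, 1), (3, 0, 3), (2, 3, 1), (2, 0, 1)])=incident: (0,3), (3,0), (2,0)
= 3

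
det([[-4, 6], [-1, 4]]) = (-4)*(4) - (6)*(-1)
= -10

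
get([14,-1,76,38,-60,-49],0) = 14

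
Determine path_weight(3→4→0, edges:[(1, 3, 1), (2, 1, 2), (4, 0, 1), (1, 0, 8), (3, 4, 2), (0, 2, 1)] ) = 3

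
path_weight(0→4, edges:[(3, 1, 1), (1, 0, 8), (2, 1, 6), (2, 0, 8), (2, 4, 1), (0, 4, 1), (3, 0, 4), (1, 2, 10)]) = 1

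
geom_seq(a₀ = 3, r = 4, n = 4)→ [3, 12, 48, 192]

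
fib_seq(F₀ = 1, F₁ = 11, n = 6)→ F_2 = F_1 + F_0 = 12
F_3 = F_2 + F_1 = 23
F_4 = F_3 + F_2 = 35
...
= [1, 11, 12, 23, 35, 58]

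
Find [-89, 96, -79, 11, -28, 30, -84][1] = 96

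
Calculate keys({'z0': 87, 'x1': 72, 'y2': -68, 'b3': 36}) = ['z0', 'x1', 'y2', 'b3']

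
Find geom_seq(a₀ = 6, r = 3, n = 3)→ [6, 18, 54]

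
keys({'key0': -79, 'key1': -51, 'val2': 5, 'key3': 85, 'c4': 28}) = ['key0', 'key1', 'val2', 'key3', 'c4']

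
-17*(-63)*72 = 77112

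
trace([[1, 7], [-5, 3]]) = diagonal: 1 + 3
= 4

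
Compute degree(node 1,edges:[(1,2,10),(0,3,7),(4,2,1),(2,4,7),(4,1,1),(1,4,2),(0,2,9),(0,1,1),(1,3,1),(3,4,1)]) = incident: (1,2), (4,1), (1,4), (0,1), (1,3)
= 5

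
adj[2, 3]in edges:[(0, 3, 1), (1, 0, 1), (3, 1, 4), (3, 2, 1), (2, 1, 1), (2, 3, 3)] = 3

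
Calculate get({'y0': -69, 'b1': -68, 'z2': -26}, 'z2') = -26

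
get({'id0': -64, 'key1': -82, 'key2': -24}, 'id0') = -64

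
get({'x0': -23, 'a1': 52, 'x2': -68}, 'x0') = -23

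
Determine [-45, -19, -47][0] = -45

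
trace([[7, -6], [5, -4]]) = diagonal: 7 + (-4)
= 3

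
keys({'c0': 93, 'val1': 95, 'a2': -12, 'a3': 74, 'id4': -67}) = ['c0', 'val1', 'a2', 'a3', 'id4']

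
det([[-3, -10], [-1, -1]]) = -7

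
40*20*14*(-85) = -952000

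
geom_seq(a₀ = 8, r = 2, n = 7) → [8, 16, 32, 64, 128, 256, 512]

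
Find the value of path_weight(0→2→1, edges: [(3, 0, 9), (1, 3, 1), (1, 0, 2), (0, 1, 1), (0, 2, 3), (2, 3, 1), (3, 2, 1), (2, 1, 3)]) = 6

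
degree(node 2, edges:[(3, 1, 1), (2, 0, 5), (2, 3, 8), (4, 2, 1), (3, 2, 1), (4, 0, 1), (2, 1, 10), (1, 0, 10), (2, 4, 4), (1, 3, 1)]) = 6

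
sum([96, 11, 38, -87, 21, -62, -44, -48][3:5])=-66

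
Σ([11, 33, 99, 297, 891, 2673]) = 4004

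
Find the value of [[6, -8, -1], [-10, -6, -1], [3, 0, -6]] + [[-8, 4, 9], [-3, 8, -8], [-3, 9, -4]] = [[-2, -4, 8], [-13, 2, -9], [0, 9, -10]]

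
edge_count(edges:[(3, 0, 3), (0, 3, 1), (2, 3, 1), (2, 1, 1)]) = 4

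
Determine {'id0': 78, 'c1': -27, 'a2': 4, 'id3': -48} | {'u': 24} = {'id0': 78, 'c1': -27, 'a2': 4, 'id3': -48, 'u': 24}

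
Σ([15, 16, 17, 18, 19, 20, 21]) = 15 + 16 + 17 + 18 + 19 + 20 + 21
= 126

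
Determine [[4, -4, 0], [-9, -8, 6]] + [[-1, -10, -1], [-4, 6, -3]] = [[3, -14, -1], [-13, -2, 3]]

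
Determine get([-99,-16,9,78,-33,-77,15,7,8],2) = 9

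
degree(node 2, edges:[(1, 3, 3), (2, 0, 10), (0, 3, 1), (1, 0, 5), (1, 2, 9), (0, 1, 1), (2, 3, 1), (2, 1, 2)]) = incident: (2,0), (1,2), (2,3), (2,1)
= 4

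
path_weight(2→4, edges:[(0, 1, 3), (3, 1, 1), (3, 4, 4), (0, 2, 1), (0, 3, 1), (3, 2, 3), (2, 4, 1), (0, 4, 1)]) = w(2→4)=1
= 1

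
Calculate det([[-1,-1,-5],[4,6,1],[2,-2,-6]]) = (1)*(-1)*det([[6, 1], [-2, -6]]) + (-1)*(-1)*det([[4, 1], [2, -6]]) + (1)*(-5)*det([[4, 6], [2, -2]])
= 34 + -26 + 100
= 108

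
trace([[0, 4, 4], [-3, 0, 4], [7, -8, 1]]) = 1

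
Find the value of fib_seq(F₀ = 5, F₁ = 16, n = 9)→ [5, 16, 21, 37, 58, 95, 153, 248, 401]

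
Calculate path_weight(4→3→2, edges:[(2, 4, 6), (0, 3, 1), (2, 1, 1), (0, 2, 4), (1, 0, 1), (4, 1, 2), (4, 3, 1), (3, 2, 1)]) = 2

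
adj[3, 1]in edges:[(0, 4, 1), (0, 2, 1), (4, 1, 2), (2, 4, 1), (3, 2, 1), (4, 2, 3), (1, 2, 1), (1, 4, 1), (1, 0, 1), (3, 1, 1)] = 1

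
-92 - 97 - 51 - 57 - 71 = -368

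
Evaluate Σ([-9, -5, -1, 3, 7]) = (-9) + (-5) + (-1) + 3 + 7
= -5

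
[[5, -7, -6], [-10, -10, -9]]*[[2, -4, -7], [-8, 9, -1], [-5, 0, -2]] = C[0][0] = (5)*(2) + (-7)*(-8) + (-6)*(-5) = 96
C[0][1] = (5)*(-4) + (-7)*(9) + (-6)*(0) = -83
C[0][2] = (5)*(-7) + (-7)*(-1) + (-6)*(-2) = -16
C[1][0] = (-10)*(2) + (-10)*(-8) + (-9)*(-5) = 105
C[1][1] = (-10)*(-4) + (-10)*(9) + (-9)*(0) = -50
C[1][2] = (-10)*(-7) + (-10)*(-1) + (-9)*(-2) = 98
= [[96, -83, -16], [105, -50, 98]]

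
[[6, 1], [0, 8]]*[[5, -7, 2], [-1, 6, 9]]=C[0][0] = (6)*(5) + (1)*(-1) = 29
C[0][1] = (6)*(-7) + (1)*(6) = -36
C[0][2] = (6)*(2) + (1)*(9) = 21
C[1][0] = (0)*(5) + (8)*(-1) = -8
C[1][1] = (0)*(-7) + (8)*(6) = 48
C[1][2] = (0)*(2) + (8)*(9) = 72
= [[29, -36, 21], [-8, 48, 72]]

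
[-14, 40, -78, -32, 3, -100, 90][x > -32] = [-14, 40, 3, 90]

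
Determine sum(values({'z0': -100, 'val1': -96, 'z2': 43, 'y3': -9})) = -162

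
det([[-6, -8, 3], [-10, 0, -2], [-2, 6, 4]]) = (1)*(-6)*det([[0, -2], [6, 4]]) + (-1)*(-8)*det([[-10, -2], [-2, 4]]) + (1)*(3)*det([[-10, 0], [-2, 6]])
= -72 + -352 + -180
= -604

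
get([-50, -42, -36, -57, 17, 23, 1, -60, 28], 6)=1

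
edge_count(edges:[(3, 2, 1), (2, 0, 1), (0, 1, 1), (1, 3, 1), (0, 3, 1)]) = 5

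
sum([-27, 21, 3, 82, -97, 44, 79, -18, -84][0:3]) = -3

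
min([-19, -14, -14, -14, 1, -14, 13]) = -19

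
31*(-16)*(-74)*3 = 110112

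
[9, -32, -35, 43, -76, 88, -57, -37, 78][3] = 43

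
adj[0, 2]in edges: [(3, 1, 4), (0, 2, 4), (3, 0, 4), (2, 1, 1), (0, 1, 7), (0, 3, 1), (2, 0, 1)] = 4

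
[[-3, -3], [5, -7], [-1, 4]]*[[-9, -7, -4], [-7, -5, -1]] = [[48, 36, 15], [4, 0, -13], [-19, -13, 0]]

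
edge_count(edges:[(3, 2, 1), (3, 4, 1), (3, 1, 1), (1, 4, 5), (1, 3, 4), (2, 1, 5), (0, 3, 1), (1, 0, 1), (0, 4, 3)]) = 9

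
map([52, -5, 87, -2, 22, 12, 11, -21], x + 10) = 52+10=62, -5+10=5, 87+10=97, -2+10=8, 22+10=32, 12+10=22, 11+10=21, -21+10=-11
= [62, 5, 97, 8, 32, 22, 21, -11]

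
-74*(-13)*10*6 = 57720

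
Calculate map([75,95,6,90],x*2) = 75*2=150, 95*2=190, 6*2=12, 90*2=180
= [150, 190, 12, 180]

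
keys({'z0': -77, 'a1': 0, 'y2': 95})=['z0', 'a1', 'y2']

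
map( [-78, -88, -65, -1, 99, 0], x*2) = [-156, -176, -130, -2, 198, 0]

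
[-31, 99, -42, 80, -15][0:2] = [-31, 99]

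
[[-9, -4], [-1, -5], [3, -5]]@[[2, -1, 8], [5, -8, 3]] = [[-38, 41, -84], [-27, 41, -23], [-19, 37, 9]]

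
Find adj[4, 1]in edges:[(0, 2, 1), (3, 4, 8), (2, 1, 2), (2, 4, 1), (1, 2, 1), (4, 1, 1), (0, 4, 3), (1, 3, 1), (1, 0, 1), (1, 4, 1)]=1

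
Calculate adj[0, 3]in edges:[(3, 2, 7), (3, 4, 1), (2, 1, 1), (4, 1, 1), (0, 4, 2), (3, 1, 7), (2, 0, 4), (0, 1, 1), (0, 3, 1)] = 1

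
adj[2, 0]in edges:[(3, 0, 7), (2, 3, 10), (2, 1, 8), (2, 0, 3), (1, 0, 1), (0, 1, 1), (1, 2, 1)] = 3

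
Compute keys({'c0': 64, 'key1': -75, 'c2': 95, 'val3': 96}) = ['c0', 'key1', 'c2', 'val3']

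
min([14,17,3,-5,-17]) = -17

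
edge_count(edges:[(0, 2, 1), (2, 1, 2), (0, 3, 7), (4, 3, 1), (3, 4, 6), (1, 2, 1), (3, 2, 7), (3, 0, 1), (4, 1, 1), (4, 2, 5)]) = 10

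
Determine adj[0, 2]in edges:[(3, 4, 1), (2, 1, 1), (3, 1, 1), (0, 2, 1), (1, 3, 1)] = 1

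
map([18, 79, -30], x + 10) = [28, 89, -20]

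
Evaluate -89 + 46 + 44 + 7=8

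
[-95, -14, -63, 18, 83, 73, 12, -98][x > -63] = keep x where x > -63: -95✗, -14✓, -63✗, 18✓, 83✓, 73✓, 12✓, -98✗
= [-14, 18, 83, 73, 12]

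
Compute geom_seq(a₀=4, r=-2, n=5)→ [4, -8, 16, -32, 64]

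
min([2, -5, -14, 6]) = -14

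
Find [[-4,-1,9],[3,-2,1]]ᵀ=[[-4, 3], [-1, -2], [9, 1]]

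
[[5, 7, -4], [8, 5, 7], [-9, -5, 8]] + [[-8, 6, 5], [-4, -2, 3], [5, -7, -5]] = [[-3, 13, 1], [4, 3, 10], [-4, -12, 3]]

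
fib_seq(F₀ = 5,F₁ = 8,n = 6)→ F_2 = F_1 + F_0 = 13
F_3 = F_2 + F_1 = 21
F_4 = F_3 + F_2 = 34
...
= [5, 8, 13, 21, 34, 55]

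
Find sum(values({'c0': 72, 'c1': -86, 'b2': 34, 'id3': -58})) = -38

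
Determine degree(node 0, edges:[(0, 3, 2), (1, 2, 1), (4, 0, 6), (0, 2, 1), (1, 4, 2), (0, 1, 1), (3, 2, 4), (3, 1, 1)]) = incident: (0,3), (4,0), (0,2), (0,1)
= 4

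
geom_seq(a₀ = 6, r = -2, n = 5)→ [6, -12, 24, -48, 96]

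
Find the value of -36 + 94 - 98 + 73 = 33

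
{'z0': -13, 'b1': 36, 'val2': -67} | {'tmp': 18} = {'z0': -13, 'b1': 36, 'val2': -67, 'tmp': 18}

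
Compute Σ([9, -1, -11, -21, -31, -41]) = -96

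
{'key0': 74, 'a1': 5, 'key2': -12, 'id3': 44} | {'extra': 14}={'key0': 74, 'a1': 5, 'key2': -12, 'id3': 44, 'extra': 14}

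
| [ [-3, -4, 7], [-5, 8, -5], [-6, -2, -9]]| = 712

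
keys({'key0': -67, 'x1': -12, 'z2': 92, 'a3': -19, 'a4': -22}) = ['key0', 'x1', 'z2', 'a3', 'a4']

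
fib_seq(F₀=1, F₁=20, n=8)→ F_2 = F_1 + F_0 = 21
F_3 = F_2 + F_1 = 41
F_4 = F_3 + F_2 = 62
...
= [1, 20, 21, 41, 62, 103, 165, 268]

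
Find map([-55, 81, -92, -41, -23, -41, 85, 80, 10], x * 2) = [-110, 162, -184, -82, -46, -82, 170, 160, 20]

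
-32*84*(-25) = 67200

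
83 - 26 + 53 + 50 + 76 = 236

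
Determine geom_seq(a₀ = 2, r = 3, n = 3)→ a_0 = 2*3^0 = 2
a_1 = 2*3^1 = 6
a_2 = 2*3^2 = 18
= [2, 6, 18]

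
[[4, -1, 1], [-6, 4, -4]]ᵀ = [[4, -6], [-1, 4], [1, -4]]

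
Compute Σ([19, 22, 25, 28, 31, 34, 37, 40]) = 19 + 22 + 25 + 28 + 31 + 34 + 37 + 40
= 236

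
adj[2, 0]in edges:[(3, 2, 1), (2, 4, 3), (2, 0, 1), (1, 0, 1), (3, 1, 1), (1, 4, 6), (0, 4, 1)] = 1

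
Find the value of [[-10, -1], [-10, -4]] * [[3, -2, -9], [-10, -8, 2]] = C[0][0] = (-10)*(3) + (-1)*(-10) = -20
C[0][1] = (-10)*(-2) + (-1)*(-8) = 28
C[0][2] = (-10)*(-9) + (-1)*(2) = 88
C[1][0] = (-10)*(3) + (-4)*(-10) = 10
C[1][1] = (-10)*(-2) + (-4)*(-8) = 52
C[1][2] = (-10)*(-9) + (-4)*(2) = 82
= [[-20, 28, 88], [10, 52, 82]]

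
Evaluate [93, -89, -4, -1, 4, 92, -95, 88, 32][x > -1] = keep x where x > -1: 93✓, -89✗, -4✗, -1✗, 4✓, 92✓, -95✗, 88✓, 32✓
= [93, 4, 92, 88, 32]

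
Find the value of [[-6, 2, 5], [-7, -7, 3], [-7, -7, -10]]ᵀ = [[-6, -7, -7], [2, -7, -7], [5, 3, -10]]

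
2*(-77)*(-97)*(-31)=-463078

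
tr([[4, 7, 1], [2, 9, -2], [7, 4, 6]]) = 19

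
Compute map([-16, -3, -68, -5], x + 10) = -16+10=-6, -3+10=7, -68+10=-58, -5+10=5
= [-6, 7, -58, 5]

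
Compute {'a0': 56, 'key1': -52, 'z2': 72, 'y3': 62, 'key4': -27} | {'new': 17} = {'a0': 56, 'key1': -52, 'z2': 72, 'y3': 62, 'key4': -27, 'new': 17}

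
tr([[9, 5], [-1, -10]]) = -1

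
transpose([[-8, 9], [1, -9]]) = [[-8, 1], [9, -9]]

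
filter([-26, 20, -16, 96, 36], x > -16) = [20, 96, 36]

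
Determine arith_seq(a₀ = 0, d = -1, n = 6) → a_0 = 0 + 0*-1 = 0
a_1 = 0 + 1*-1 = -1
a_2 = 0 + 2*-1 = -2
...
= [0, -1, -2, -3, -4, -5]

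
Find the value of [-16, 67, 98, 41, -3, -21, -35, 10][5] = -21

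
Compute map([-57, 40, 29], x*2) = [-114, 80, 58]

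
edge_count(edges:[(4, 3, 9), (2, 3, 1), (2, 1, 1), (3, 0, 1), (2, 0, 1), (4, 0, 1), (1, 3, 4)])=7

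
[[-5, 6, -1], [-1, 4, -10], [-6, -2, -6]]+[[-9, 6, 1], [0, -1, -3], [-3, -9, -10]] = [[-14, 12, 0], [-1, 3, -13], [-9, -11, -16]]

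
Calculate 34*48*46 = 75072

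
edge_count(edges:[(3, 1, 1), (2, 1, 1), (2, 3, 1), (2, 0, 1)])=4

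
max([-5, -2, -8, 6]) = 6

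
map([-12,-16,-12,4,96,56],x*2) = [-24, -32, -24, 8, 192, 112]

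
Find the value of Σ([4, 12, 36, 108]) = 4 + 12 + 36 + 108
= 160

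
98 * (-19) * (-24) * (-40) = -1787520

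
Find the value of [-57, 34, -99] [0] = -57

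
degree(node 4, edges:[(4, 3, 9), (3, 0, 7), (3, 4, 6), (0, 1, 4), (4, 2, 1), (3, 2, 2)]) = incident: (4,3), (3,4), (4,2)
= 3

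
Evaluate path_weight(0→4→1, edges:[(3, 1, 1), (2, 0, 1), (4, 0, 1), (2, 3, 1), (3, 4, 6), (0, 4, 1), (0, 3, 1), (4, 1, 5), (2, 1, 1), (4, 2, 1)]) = 6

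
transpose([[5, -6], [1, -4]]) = [[5, 1], [-6, -4]]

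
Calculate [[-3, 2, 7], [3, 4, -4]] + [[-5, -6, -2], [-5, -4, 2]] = [[-8, -4, 5], [-2, 0, -2]]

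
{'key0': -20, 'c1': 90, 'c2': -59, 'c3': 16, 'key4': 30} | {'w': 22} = {'key0': -20, 'c1': 90, 'c2': -59, 'c3': 16, 'key4': 30, 'w': 22}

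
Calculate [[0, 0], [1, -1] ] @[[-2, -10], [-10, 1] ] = [[0, 0], [8, -11]]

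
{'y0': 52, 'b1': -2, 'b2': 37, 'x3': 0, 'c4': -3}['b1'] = -2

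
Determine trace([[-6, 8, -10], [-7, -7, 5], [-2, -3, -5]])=-18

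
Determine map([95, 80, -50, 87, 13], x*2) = [190, 160, -100, 174, 26]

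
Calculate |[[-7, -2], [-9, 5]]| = (-7)*(5) - (-2)*(-9)
= -53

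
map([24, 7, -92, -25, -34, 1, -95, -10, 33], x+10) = [34, 17, -82, -15, -24, 11, -85, 0, 43]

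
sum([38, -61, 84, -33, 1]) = 38 + (-61) + 84 + (-33) + 1
= 29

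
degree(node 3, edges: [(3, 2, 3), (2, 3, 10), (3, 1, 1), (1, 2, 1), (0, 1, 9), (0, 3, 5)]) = incident: (3,2), (2,3), (3,1), (0,3)
= 4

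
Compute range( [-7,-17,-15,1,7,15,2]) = 32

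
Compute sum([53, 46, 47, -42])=104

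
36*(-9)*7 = -2268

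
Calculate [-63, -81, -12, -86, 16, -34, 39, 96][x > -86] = [-63, -81, -12, 16, -34, 39, 96]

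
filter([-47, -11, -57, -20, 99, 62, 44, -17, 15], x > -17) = [-11, 99, 62, 44, 15]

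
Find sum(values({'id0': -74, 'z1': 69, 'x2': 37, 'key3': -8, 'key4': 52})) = (-74) + 69 + 37 + (-8) + 52
= 76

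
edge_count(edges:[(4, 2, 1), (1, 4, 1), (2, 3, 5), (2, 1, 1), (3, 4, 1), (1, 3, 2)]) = 6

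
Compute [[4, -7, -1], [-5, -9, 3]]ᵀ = [[4, -5], [-7, -9], [-1, 3]]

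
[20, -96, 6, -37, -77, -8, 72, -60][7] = -60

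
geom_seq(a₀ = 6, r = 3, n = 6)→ [6, 18, 54, 162, 486, 1458]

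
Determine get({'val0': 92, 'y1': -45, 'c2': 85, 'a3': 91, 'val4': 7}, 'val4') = 7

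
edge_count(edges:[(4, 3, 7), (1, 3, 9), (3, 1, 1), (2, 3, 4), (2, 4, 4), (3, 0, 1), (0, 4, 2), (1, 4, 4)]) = 8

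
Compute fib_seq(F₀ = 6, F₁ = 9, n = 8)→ F_2 = F_1 + F_0 = 15
F_3 = F_2 + F_1 = 24
F_4 = F_3 + F_2 = 39
...
= [6, 9, 15, 24, 39, 63, 102, 165]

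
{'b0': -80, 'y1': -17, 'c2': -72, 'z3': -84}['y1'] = -17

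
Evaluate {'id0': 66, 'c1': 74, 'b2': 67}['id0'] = 66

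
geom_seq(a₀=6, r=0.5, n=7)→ a_0 = 6*0.5^0 = 6.0
a_1 = 6*0.5^1 = 3.0
a_2 = 6*0.5^2 = 1.5
...
= [6.0, 3.0, 1.5, 0.75, 0.375, 0.1875, 0.09375]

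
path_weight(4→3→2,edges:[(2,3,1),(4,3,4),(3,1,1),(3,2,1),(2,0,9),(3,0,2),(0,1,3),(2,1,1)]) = w(4→3)=4 + w(3→2)=1
= 5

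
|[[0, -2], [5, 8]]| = 10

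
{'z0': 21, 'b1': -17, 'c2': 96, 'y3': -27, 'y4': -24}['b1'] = -17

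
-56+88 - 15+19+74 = 110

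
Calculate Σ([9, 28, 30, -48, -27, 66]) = 58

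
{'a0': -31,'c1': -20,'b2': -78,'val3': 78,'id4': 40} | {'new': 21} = {'a0': -31, 'c1': -20, 'b2': -78, 'val3': 78, 'id4': 40, 'new': 21}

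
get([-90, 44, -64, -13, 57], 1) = 44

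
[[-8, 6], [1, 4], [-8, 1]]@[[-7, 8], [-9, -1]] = C[0][0] = (-8)*(-7) + (6)*(-9) = 2
C[0][1] = (-8)*(8) + (6)*(-1) = -70
C[1][0] = (1)*(-7) + (4)*(-9) = -43
C[1][1] = (1)*(8) + (4)*(-1) = 4
C[2][0] = (-8)*(-7) + (1)*(-9) = 47
C[2][1] = (-8)*(8) + (1)*(-1) = -65
= [[2, -70], [-43, 4], [47, -65]]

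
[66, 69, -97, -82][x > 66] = [69]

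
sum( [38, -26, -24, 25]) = 13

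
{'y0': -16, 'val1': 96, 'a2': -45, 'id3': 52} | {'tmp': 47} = {'y0': -16, 'val1': 96, 'a2': -45, 'id3': 52, 'tmp': 47}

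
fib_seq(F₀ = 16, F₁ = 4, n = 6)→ F_2 = F_1 + F_0 = 20
F_3 = F_2 + F_1 = 24
F_4 = F_3 + F_2 = 44
...
= [16, 4, 20, 24, 44, 68]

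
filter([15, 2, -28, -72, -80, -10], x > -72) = keep x where x > -72: 15✓, 2✓, -28✓, -72✗, -80✗, -10✓
= [15, 2, -28, -10]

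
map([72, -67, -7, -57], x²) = [5184, 4489, 49, 3249]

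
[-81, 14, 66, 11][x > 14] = [66]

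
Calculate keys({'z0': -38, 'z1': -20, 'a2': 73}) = ['z0', 'z1', 'a2']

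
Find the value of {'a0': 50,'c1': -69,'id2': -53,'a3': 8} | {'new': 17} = {'a0': 50, 'c1': -69, 'id2': -53, 'a3': 8, 'new': 17}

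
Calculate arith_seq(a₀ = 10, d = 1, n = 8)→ [10, 11, 12, 13, 14, 15, 16, 17]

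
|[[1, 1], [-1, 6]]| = (1)*(6) - (1)*(-1)
= 7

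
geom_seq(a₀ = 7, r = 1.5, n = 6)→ [7.0, 10.5, 15.75, 23.625, 35.4375, 53.15625]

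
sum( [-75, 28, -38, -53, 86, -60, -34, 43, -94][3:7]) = slice → [-53, 86, -60, -34]
(-53) + 86 + (-60) + (-34)
= -61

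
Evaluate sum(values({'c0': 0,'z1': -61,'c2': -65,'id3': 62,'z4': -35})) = 0 + (-61) + (-65) + 62 + (-35)
= -99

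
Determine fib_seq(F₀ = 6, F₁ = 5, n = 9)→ F_2 = F_1 + F_0 = 11
F_3 = F_2 + F_1 = 16
F_4 = F_3 + F_2 = 27
...
= [6, 5, 11, 16, 27, 43, 70, 113, 183]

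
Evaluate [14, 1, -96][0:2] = [14, 1]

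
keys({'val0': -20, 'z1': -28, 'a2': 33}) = ['val0', 'z1', 'a2']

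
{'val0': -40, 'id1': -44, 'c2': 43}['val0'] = -40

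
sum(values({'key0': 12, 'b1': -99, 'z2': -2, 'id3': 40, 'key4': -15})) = -64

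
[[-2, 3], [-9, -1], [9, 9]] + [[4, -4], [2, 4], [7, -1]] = [[2, -1], [-7, 3], [16, 8]]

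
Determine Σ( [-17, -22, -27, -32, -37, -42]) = -177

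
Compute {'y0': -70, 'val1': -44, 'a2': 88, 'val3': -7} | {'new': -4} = {'y0': -70, 'val1': -44, 'a2': 88, 'val3': -7, 'new': -4}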